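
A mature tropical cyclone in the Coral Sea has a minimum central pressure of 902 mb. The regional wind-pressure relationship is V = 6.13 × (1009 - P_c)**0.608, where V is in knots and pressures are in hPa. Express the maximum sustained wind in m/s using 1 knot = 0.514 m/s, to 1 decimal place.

54.0 m/s

ΔP = 1009 − 902 = 107 mb.
V ≈ 6.13 × 107^0.608 = 6.13 × 17.134 ≈ 105.033 kt.
105.033 × 0.514 ≈ 53.99 m/s → 54.0 m/s.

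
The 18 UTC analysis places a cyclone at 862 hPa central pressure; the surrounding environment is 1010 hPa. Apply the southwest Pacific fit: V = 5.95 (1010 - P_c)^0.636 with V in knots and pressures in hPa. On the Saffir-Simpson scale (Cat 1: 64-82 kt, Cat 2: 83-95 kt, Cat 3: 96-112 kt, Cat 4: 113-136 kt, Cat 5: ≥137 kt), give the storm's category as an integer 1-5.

ΔP = 1010 − 862 = 148 hPa.
V ≈ 5.95 × 148^0.636 = 5.95 × 24.00 ≈ 143 kt.
143 kt falls in the Category 5 band.

5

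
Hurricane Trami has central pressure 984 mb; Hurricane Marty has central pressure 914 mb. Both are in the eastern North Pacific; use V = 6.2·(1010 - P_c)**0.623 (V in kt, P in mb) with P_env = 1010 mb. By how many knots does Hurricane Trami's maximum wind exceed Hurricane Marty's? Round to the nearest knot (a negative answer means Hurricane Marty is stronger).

-59 kt

Hurricane Trami: ΔP = 26; V ≈ 6.2 × 26^0.623 ≈ 47.20 kt.
Hurricane Marty: ΔP = 96; V ≈ 6.2 × 96^0.623 ≈ 106.50 kt.
Difference ≈ 47.20 − 106.50 = -59.30 → -59 kt.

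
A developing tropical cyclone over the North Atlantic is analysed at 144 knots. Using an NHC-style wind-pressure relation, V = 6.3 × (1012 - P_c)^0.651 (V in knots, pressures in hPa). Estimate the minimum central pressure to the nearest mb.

890 mb

ΔP = (V / 6.3)^(1/0.651) = (144/6.3)^1.536.
144/6.3 = 22.857; 22.857^1.536 ≈ 122.35 mb.
P_c = 1012 − 122.35 = 889.65 ≈ 890 mb.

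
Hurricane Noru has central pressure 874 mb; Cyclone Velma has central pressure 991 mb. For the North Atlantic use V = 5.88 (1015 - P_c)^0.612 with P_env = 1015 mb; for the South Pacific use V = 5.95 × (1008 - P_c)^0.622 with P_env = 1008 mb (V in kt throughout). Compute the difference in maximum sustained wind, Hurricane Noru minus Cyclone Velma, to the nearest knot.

87 kt

Hurricane Noru: ΔP = 141; V ≈ 5.88 × 141^0.612 ≈ 121.53 kt.
Cyclone Velma: ΔP = 17; V ≈ 5.95 × 17^0.622 ≈ 34.66 kt.
Difference ≈ 121.53 − 34.66 = 86.87 → 87 kt.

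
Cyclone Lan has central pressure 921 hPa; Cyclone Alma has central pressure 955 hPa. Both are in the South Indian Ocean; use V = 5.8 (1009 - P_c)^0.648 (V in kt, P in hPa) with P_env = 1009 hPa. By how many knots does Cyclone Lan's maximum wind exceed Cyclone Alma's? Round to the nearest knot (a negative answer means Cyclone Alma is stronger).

Cyclone Lan: ΔP = 88; V ≈ 5.8 × 88^0.648 ≈ 105.55 kt.
Cyclone Alma: ΔP = 54; V ≈ 5.8 × 54^0.648 ≈ 76.92 kt.
Difference ≈ 105.55 − 76.92 = 28.63 → 29 kt.

29 kt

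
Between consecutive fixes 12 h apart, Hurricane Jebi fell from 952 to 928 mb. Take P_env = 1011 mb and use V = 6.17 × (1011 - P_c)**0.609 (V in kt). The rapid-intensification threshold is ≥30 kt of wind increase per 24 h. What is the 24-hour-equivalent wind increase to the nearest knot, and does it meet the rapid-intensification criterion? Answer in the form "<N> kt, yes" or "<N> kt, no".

V₁: ΔP = 59, V ≈ 6.17 × 59^0.609 ≈ 73.92 kt.
V₂: ΔP = 83, V ≈ 6.17 × 83^0.609 ≈ 90.99 kt.
ΔV over 12 h = 17.07 kt → 24 h equivalent = 17.07 × 24/12 ≈ 34.14 kt.
34 kt ≥ 30 kt ⇒ rapid intensification.

34 kt, yes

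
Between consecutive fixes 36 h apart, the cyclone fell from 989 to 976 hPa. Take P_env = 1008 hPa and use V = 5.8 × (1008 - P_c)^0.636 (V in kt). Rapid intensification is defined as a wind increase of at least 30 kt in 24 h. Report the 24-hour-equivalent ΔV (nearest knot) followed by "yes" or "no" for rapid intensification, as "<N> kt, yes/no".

V₁: ΔP = 19, V ≈ 5.8 × 19^0.636 ≈ 37.73 kt.
V₂: ΔP = 32, V ≈ 5.8 × 32^0.636 ≈ 52.57 kt.
ΔV over 36 h = 14.84 kt → 24 h equivalent = 14.84 × 24/36 ≈ 9.89 kt.
10 kt < 30 kt ⇒ not rapid intensification.

10 kt, no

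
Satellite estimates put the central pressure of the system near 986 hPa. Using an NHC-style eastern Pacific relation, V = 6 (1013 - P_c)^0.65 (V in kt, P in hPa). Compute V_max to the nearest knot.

51 kt

ΔP = 1013 − 986 = 27 hPa.
27^0.65 ≈ 8.519.
V ≈ 6 × 8.519 ≈ 51.1 kt.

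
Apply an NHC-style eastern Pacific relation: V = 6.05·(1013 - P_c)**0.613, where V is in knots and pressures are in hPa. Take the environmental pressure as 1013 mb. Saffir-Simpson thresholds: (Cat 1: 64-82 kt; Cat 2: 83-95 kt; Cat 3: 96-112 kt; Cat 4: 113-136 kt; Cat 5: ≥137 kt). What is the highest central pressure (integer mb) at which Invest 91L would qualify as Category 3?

922 mb

Category 3 begins at V = 96 kt.
Required ΔP = (96/6.05)^(1/0.613) = 15.868^1.631 ≈ 90.87 mb.
P_c ≤ 1013 − 90.87 = 922.13, so the highest integer P_c is 922 mb.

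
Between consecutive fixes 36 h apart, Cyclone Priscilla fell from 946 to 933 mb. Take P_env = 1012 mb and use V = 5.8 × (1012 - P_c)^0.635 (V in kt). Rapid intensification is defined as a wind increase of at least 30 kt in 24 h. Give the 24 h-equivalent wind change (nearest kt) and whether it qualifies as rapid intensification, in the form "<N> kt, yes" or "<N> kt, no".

7 kt, no

V₁: ΔP = 66, V ≈ 5.8 × 66^0.635 ≈ 82.95 kt.
V₂: ΔP = 79, V ≈ 5.8 × 79^0.635 ≈ 92.99 kt.
ΔV over 36 h = 10.04 kt → 24 h equivalent = 10.04 × 24/36 ≈ 6.69 kt.
7 kt < 30 kt ⇒ not rapid intensification.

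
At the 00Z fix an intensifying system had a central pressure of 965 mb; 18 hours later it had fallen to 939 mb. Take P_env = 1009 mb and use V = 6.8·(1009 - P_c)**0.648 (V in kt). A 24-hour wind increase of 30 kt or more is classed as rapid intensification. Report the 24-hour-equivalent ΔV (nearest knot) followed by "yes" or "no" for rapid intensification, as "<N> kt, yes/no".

V₁: ΔP = 44, V ≈ 6.8 × 44^0.648 ≈ 78.97 kt.
V₂: ΔP = 70, V ≈ 6.8 × 70^0.648 ≈ 106.69 kt.
ΔV over 18 h = 27.72 kt → 24 h equivalent = 27.72 × 24/18 ≈ 36.96 kt.
37 kt ≥ 30 kt ⇒ rapid intensification.

37 kt, yes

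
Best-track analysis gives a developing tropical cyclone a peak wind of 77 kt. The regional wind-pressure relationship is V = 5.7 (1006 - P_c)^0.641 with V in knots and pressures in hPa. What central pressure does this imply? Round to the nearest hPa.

ΔP = (V / 5.7)^(1/0.641) = (77/5.7)^1.560.
77/5.7 = 13.509; 13.509^1.560 ≈ 58.05 hPa.
P_c = 1006 − 58.05 = 947.95 ≈ 948 hPa.

948 hPa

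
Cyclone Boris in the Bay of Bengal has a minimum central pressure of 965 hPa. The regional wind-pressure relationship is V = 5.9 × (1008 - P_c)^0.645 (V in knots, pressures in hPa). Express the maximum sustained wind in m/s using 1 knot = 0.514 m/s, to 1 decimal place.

34.3 m/s

ΔP = 1008 − 965 = 43 hPa.
V ≈ 5.9 × 43^0.645 = 5.9 × 11.313 ≈ 66.748 kt.
66.748 × 0.514 ≈ 34.31 m/s → 34.3 m/s.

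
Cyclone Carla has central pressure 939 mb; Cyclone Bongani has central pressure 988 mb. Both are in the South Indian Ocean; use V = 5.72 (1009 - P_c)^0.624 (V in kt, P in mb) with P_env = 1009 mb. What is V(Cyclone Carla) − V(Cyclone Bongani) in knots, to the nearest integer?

43 kt

Cyclone Carla: ΔP = 70; V ≈ 5.72 × 70^0.624 ≈ 81.05 kt.
Cyclone Bongani: ΔP = 21; V ≈ 5.72 × 21^0.624 ≈ 38.23 kt.
Difference ≈ 81.05 − 38.23 = 42.82 → 43 kt.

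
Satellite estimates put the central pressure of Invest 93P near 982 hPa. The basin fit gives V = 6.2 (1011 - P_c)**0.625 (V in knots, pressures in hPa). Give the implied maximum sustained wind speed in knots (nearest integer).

51 kt

ΔP = 1011 − 982 = 29 hPa.
29^0.625 ≈ 8.203.
V ≈ 6.2 × 8.203 ≈ 50.9 kt.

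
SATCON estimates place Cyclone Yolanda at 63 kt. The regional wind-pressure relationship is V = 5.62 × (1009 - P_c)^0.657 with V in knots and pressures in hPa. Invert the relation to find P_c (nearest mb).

ΔP = (V / 5.62)^(1/0.657) = (63/5.62)^1.522.
63/5.62 = 11.210; 11.210^1.522 ≈ 39.59 mb.
P_c = 1009 − 39.59 = 969.41 ≈ 969 mb.

969 mb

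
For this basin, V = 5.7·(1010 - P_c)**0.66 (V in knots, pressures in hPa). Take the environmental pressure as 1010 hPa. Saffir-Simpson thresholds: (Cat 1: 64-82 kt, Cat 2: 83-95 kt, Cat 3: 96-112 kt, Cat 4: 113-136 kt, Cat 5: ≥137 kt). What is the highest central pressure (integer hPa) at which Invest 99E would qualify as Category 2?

Category 2 begins at V = 83 kt.
Required ΔP = (83/5.7)^(1/0.66) = 14.561^1.515 ≈ 57.87 hPa.
P_c ≤ 1010 − 57.87 = 952.13, so the highest integer P_c is 952 hPa.

952 hPa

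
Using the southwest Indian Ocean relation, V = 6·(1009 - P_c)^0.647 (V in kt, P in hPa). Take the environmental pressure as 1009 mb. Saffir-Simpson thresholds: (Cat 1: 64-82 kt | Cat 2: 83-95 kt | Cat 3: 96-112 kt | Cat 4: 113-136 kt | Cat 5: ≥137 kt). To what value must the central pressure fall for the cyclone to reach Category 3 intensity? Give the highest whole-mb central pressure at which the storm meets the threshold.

936 mb

Category 3 begins at V = 96 kt.
Required ΔP = (96/6)^(1/0.647) = 16.000^1.546 ≈ 72.62 mb.
P_c ≤ 1009 − 72.62 = 936.38, so the highest integer P_c is 936 mb.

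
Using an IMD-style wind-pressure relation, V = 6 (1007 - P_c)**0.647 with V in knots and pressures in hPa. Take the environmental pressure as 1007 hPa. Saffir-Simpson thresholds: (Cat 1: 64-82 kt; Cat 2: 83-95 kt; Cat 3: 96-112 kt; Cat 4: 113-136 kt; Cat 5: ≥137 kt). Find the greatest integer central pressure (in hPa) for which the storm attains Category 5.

Category 5 begins at V = 137 kt.
Required ΔP = (137/6)^(1/0.647) = 22.833^1.546 ≈ 125.83 hPa.
P_c ≤ 1007 − 125.83 = 881.17, so the highest integer P_c is 881 hPa.

881 hPa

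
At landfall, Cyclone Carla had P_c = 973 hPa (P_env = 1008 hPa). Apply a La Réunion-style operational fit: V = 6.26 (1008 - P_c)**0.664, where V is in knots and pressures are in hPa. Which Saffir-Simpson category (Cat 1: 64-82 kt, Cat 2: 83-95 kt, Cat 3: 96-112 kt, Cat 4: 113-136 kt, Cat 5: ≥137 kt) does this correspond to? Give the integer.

1

ΔP = 1008 − 973 = 35 hPa.
V ≈ 6.26 × 35^0.664 = 6.26 × 10.60 ≈ 66 kt.
66 kt falls in the Category 1 band.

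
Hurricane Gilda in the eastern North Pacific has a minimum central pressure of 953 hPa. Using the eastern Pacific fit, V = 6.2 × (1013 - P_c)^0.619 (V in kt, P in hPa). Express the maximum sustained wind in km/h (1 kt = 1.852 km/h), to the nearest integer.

145 km/h

ΔP = 1013 − 953 = 60 hPa.
V ≈ 6.2 × 60^0.619 = 6.2 × 12.609 ≈ 78.175 kt.
78.175 × 1.852 ≈ 144.78 km/h → 145 km/h.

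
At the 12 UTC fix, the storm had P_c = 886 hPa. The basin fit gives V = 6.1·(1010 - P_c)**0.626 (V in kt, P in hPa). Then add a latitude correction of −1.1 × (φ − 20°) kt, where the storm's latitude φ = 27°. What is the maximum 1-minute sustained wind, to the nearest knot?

117 kt

ΔP = 1010 − 886 = 124 hPa.
124^0.626 ≈ 20.440.
V ≈ 6.1 × 20.440 ≈ 124.7 kt.
Latitude correction: −1.1 × (27 − 20) = -7.7 kt.
Corrected V ≈ 117 kt → 117 kt.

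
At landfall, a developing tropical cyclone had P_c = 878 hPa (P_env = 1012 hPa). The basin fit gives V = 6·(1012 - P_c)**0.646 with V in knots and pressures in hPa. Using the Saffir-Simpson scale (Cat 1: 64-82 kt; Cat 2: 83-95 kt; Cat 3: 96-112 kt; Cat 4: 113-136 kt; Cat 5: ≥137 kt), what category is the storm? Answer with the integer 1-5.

5

ΔP = 1012 − 878 = 134 hPa.
V ≈ 6 × 134^0.646 = 6 × 23.67 ≈ 142 kt.
142 kt falls in the Category 5 band.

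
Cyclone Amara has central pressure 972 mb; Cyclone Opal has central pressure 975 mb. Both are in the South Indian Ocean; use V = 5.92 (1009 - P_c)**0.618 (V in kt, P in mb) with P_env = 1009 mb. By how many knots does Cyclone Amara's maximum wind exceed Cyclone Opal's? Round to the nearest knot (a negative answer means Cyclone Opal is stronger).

Cyclone Amara: ΔP = 37; V ≈ 5.92 × 37^0.618 ≈ 55.14 kt.
Cyclone Opal: ΔP = 34; V ≈ 5.92 × 34^0.618 ≈ 52.33 kt.
Difference ≈ 55.14 − 52.33 = 2.81 → 3 kt.

3 kt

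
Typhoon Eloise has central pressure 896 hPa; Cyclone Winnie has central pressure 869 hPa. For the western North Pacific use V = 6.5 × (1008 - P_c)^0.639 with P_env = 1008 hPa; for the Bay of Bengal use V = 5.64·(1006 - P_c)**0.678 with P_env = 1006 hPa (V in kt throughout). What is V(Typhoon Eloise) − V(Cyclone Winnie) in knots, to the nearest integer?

Typhoon Eloise: ΔP = 112; V ≈ 6.5 × 112^0.639 ≈ 132.55 kt.
Cyclone Winnie: ΔP = 137; V ≈ 5.64 × 137^0.678 ≈ 158.48 kt.
Difference ≈ 132.55 − 158.48 = -25.93 → -26 kt.

-26 kt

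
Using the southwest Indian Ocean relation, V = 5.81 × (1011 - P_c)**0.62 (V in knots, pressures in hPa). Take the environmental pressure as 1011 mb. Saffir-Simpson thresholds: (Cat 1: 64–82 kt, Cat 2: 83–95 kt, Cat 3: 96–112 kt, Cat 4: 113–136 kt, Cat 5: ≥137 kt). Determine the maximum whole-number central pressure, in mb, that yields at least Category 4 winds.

891 mb

Category 4 begins at V = 113 kt.
Required ΔP = (113/5.81)^(1/0.62) = 19.449^1.613 ≈ 119.92 mb.
P_c ≤ 1011 − 119.92 = 891.08, so the highest integer P_c is 891 mb.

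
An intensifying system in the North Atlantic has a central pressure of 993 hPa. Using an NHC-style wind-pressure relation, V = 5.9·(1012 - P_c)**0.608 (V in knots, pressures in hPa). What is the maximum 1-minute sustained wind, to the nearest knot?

ΔP = 1012 − 993 = 19 hPa.
19^0.608 ≈ 5.991.
V ≈ 5.9 × 5.991 ≈ 35.3 kt.

35 kt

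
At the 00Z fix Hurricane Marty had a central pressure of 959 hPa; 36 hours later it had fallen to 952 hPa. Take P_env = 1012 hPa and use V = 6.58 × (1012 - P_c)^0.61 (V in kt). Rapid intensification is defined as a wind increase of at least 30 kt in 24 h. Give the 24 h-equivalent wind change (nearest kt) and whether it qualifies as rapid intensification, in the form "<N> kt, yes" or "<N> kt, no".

4 kt, no

V₁: ΔP = 53, V ≈ 6.58 × 53^0.61 ≈ 74.14 kt.
V₂: ΔP = 60, V ≈ 6.58 × 60^0.61 ≈ 79.96 kt.
ΔV over 36 h = 5.82 kt → 24 h equivalent = 5.82 × 24/36 ≈ 3.88 kt.
4 kt < 30 kt ⇒ not rapid intensification.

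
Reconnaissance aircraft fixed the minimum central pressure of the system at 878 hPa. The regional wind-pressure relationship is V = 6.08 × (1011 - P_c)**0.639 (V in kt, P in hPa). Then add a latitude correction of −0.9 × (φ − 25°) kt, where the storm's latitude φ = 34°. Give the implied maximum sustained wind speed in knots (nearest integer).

130 kt

ΔP = 1011 − 878 = 133 hPa.
133^0.639 ≈ 22.758.
V ≈ 6.08 × 22.758 ≈ 138.4 kt.
Latitude correction: −0.9 × (34 − 25) = -8.1 kt.
Corrected V ≈ 130.3 kt → 130 kt.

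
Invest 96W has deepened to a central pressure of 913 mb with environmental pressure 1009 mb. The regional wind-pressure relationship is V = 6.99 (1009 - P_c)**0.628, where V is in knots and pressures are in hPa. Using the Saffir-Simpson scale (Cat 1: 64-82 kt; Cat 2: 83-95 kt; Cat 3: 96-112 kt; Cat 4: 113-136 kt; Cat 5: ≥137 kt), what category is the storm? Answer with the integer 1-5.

4

ΔP = 1009 − 913 = 96 mb.
V ≈ 6.99 × 96^0.628 = 6.99 × 17.57 ≈ 123 kt.
123 kt falls in the Category 4 band.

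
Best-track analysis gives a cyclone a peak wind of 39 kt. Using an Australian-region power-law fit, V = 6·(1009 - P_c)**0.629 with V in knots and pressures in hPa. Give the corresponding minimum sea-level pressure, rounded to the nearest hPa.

989 hPa

ΔP = (V / 6)^(1/0.629) = (39/6)^1.590.
39/6 = 6.500; 6.500^1.590 ≈ 19.61 hPa.
P_c = 1009 − 19.61 = 989.39 ≈ 989 hPa.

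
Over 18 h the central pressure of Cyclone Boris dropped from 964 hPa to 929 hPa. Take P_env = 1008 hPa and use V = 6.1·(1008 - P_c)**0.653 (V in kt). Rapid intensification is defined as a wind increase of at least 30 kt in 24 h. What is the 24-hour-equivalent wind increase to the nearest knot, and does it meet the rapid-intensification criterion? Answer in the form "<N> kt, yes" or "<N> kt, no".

V₁: ΔP = 44, V ≈ 6.1 × 44^0.653 ≈ 72.19 kt.
V₂: ΔP = 79, V ≈ 6.1 × 79^0.653 ≈ 105.80 kt.
ΔV over 18 h = 33.61 kt → 24 h equivalent = 33.61 × 24/18 ≈ 44.81 kt.
45 kt ≥ 30 kt ⇒ rapid intensification.

45 kt, yes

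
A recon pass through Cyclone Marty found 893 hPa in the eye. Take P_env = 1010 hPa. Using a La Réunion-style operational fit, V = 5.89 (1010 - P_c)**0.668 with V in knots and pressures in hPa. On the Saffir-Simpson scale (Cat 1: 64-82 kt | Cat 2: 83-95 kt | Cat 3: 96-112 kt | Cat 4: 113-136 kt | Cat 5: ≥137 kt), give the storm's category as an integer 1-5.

5

ΔP = 1010 − 893 = 117 hPa.
V ≈ 5.89 × 117^0.668 = 5.89 × 24.07 ≈ 142 kt.
142 kt falls in the Category 5 band.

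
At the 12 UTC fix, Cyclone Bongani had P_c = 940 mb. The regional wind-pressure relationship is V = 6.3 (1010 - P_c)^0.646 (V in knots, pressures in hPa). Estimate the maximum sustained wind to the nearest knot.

ΔP = 1010 − 940 = 70 mb.
70^0.646 ≈ 15.557.
V ≈ 6.3 × 15.557 ≈ 98.0 kt.

98 kt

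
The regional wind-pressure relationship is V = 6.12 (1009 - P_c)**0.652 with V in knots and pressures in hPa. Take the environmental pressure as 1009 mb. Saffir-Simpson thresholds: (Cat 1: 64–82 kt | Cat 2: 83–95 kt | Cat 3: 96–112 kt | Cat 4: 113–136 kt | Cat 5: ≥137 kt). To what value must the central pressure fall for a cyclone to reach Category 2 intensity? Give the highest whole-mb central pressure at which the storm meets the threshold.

Category 2 begins at V = 83 kt.
Required ΔP = (83/6.12)^(1/0.652) = 13.562^1.534 ≈ 54.54 mb.
P_c ≤ 1009 − 54.54 = 954.46, so the highest integer P_c is 954 mb.

954 mb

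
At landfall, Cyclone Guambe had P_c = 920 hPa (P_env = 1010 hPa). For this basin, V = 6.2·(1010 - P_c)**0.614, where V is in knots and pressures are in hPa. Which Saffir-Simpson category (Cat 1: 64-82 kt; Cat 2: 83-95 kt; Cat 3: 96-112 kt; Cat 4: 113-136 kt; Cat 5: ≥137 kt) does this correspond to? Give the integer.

3

ΔP = 1010 − 920 = 90 hPa.
V ≈ 6.2 × 90^0.614 = 6.2 × 15.85 ≈ 98 kt.
98 kt falls in the Category 3 band.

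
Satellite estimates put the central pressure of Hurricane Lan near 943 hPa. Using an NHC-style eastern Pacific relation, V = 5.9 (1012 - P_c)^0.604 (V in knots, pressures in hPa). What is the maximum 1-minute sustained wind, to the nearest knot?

76 kt

ΔP = 1012 − 943 = 69 hPa.
69^0.604 ≈ 12.902.
V ≈ 5.9 × 12.902 ≈ 76.1 kt.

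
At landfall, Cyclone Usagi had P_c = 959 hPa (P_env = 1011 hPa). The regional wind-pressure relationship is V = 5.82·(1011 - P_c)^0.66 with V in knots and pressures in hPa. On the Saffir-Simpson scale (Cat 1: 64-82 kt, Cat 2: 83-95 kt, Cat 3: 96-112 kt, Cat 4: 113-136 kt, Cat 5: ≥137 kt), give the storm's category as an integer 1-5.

1

ΔP = 1011 − 959 = 52 hPa.
V ≈ 5.82 × 52^0.66 = 5.82 × 13.57 ≈ 79 kt.
79 kt falls in the Category 1 band.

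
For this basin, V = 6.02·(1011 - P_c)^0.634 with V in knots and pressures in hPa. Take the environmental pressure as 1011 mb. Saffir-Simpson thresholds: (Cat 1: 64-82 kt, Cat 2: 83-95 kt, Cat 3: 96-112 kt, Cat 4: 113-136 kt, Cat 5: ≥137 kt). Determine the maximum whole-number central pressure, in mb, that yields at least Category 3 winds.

Category 3 begins at V = 96 kt.
Required ΔP = (96/6.02)^(1/0.634) = 15.947^1.577 ≈ 78.88 mb.
P_c ≤ 1011 − 78.88 = 932.12, so the highest integer P_c is 932 mb.

932 mb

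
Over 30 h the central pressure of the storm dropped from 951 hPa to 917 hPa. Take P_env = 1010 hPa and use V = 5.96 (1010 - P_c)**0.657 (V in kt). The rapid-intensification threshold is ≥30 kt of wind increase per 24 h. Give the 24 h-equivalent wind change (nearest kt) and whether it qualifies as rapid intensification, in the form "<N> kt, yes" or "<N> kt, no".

24 kt, no

V₁: ΔP = 59, V ≈ 5.96 × 59^0.657 ≈ 86.84 kt.
V₂: ΔP = 93, V ≈ 5.96 × 93^0.657 ≈ 117.10 kt.
ΔV over 30 h = 30.26 kt → 24 h equivalent = 30.26 × 24/30 ≈ 24.21 kt.
24 kt < 30 kt ⇒ not rapid intensification.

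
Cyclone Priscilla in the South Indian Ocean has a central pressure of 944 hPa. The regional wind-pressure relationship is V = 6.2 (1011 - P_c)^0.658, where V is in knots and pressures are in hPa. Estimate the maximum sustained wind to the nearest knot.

99 kt

ΔP = 1011 − 944 = 67 hPa.
67^0.658 ≈ 15.906.
V ≈ 6.2 × 15.906 ≈ 98.6 kt.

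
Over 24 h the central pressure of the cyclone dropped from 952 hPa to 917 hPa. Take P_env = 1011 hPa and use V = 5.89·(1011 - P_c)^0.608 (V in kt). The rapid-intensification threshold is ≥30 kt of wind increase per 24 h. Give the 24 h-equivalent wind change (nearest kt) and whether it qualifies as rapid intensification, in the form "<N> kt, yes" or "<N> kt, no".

V₁: ΔP = 59, V ≈ 5.89 × 59^0.608 ≈ 70.27 kt.
V₂: ΔP = 94, V ≈ 5.89 × 94^0.608 ≈ 93.28 kt.
ΔV over 24 h = 23.01 kt → 24 h equivalent = 23.01 × 24/24 ≈ 23.01 kt.
23 kt < 30 kt ⇒ not rapid intensification.

23 kt, no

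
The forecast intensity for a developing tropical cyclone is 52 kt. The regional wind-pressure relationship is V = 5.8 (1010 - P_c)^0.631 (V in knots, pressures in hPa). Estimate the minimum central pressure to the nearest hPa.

ΔP = (V / 5.8)^(1/0.631) = (52/5.8)^1.585.
52/5.8 = 8.966; 8.966^1.585 ≈ 32.33 hPa.
P_c = 1010 − 32.33 = 977.67 ≈ 978 hPa.

978 hPa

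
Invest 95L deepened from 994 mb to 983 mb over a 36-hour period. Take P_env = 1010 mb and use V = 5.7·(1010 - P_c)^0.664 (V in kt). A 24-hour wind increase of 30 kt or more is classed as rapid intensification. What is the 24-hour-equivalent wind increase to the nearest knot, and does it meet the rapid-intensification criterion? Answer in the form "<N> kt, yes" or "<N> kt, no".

V₁: ΔP = 16, V ≈ 5.7 × 16^0.664 ≈ 35.93 kt.
V₂: ΔP = 27, V ≈ 5.7 × 27^0.664 ≈ 50.85 kt.
ΔV over 36 h = 14.92 kt → 24 h equivalent = 14.92 × 24/36 ≈ 9.95 kt.
10 kt < 30 kt ⇒ not rapid intensification.

10 kt, no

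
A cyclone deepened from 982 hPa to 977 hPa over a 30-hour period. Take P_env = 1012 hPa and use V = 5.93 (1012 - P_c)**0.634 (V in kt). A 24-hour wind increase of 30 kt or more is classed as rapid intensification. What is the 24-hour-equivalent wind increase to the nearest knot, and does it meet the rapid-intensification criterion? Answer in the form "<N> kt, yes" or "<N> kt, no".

V₁: ΔP = 30, V ≈ 5.93 × 30^0.634 ≈ 51.23 kt.
V₂: ΔP = 35, V ≈ 5.93 × 35^0.634 ≈ 56.49 kt.
ΔV over 30 h = 5.26 kt → 24 h equivalent = 5.26 × 24/30 ≈ 4.21 kt.
4 kt < 30 kt ⇒ not rapid intensification.

4 kt, no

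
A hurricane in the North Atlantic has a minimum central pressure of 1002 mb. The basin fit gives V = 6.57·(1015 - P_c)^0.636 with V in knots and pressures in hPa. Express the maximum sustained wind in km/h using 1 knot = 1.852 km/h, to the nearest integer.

ΔP = 1015 − 1002 = 13 mb.
V ≈ 6.57 × 13^0.636 = 6.57 × 5.111 ≈ 33.576 kt.
33.576 × 1.852 ≈ 62.18 km/h → 62 km/h.

62 km/h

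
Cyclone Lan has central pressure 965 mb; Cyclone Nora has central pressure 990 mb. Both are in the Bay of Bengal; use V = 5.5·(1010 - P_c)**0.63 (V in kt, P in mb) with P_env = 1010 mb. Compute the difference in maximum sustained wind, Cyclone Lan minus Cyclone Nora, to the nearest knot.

24 kt

Cyclone Lan: ΔP = 45; V ≈ 5.5 × 45^0.63 ≈ 60.52 kt.
Cyclone Nora: ΔP = 20; V ≈ 5.5 × 20^0.63 ≈ 36.31 kt.
Difference ≈ 60.52 − 36.31 = 24.21 → 24 kt.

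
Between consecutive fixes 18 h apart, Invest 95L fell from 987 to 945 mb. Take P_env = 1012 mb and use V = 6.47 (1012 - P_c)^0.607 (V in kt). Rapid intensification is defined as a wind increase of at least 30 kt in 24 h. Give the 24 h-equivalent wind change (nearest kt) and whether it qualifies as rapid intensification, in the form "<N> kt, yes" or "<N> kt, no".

V₁: ΔP = 25, V ≈ 6.47 × 25^0.607 ≈ 45.65 kt.
V₂: ΔP = 67, V ≈ 6.47 × 67^0.607 ≈ 83.05 kt.
ΔV over 18 h = 37.40 kt → 24 h equivalent = 37.40 × 24/18 ≈ 49.87 kt.
50 kt ≥ 30 kt ⇒ rapid intensification.

50 kt, yes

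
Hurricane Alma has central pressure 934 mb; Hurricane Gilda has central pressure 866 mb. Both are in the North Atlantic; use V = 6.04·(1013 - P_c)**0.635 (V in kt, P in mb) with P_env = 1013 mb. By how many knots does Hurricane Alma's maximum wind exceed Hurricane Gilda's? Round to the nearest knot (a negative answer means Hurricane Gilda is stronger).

-47 kt

Hurricane Alma: ΔP = 79; V ≈ 6.04 × 79^0.635 ≈ 96.83 kt.
Hurricane Gilda: ΔP = 147; V ≈ 6.04 × 147^0.635 ≈ 143.64 kt.
Difference ≈ 96.83 − 143.64 = -46.81 → -47 kt.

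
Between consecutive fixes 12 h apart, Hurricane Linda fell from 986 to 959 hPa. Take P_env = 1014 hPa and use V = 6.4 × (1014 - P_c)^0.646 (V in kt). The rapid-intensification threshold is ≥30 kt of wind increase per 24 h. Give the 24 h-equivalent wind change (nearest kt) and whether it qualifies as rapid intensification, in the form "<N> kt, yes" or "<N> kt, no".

V₁: ΔP = 28, V ≈ 6.4 × 28^0.646 ≈ 55.09 kt.
V₂: ΔP = 55, V ≈ 6.4 × 55^0.646 ≈ 85.20 kt.
ΔV over 12 h = 30.11 kt → 24 h equivalent = 30.11 × 24/12 ≈ 60.22 kt.
60 kt ≥ 30 kt ⇒ rapid intensification.

60 kt, yes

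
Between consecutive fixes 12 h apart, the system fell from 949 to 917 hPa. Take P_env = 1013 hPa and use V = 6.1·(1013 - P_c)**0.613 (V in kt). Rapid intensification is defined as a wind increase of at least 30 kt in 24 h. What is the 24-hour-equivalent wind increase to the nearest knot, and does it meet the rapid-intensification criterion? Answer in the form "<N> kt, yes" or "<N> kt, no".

V₁: ΔP = 64, V ≈ 6.1 × 64^0.613 ≈ 78.08 kt.
V₂: ΔP = 96, V ≈ 6.1 × 96^0.613 ≈ 100.11 kt.
ΔV over 12 h = 22.03 kt → 24 h equivalent = 22.03 × 24/12 ≈ 44.06 kt.
44 kt ≥ 30 kt ⇒ rapid intensification.

44 kt, yes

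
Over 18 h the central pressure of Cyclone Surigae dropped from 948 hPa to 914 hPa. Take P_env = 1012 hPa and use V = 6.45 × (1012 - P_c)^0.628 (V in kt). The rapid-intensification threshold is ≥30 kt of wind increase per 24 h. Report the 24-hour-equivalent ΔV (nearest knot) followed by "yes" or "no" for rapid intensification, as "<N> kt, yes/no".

V₁: ΔP = 64, V ≈ 6.45 × 64^0.628 ≈ 87.87 kt.
V₂: ΔP = 98, V ≈ 6.45 × 98^0.628 ≈ 114.83 kt.
ΔV over 18 h = 26.96 kt → 24 h equivalent = 26.96 × 24/18 ≈ 35.95 kt.
36 kt ≥ 30 kt ⇒ rapid intensification.

36 kt, yes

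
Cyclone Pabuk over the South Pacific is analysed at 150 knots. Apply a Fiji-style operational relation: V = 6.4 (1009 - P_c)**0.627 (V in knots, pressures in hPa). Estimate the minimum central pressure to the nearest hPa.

ΔP = (V / 6.4)^(1/0.627) = (150/6.4)^1.595.
150/6.4 = 23.438; 23.438^1.595 ≈ 153.06 hPa.
P_c = 1009 − 153.06 = 855.94 ≈ 856 hPa.

856 hPa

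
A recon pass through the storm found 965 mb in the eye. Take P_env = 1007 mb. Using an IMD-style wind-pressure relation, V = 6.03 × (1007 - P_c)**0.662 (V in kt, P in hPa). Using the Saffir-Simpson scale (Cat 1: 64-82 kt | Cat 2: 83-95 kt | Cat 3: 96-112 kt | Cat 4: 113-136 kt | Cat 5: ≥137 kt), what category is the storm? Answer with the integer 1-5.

ΔP = 1007 − 965 = 42 mb.
V ≈ 6.03 × 42^0.662 = 6.03 × 11.87 ≈ 72 kt.
72 kt falls in the Category 1 band.

1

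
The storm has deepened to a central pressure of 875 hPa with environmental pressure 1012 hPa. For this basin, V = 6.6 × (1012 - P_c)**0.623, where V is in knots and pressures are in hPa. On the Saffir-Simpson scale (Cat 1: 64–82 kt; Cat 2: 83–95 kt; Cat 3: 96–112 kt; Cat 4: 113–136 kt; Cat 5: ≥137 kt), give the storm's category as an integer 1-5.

ΔP = 1012 − 875 = 137 hPa.
V ≈ 6.6 × 137^0.623 = 6.6 × 21.44 ≈ 141 kt.
141 kt falls in the Category 5 band.

5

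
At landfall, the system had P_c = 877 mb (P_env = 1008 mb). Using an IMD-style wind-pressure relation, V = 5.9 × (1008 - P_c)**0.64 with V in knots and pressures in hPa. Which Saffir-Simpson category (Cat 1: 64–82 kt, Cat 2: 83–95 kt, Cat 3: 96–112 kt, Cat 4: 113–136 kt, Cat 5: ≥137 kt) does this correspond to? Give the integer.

4

ΔP = 1008 − 877 = 131 mb.
V ≈ 5.9 × 131^0.64 = 5.9 × 22.65 ≈ 134 kt.
134 kt falls in the Category 4 band.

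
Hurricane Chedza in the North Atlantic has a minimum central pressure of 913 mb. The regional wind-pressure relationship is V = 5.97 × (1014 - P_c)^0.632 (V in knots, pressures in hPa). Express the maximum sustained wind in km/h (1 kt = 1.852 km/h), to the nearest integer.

ΔP = 1014 − 913 = 101 mb.
V ≈ 5.97 × 101^0.632 = 5.97 × 18.481 ≈ 110.333 kt.
110.333 × 1.852 ≈ 204.34 km/h → 204 km/h.

204 km/h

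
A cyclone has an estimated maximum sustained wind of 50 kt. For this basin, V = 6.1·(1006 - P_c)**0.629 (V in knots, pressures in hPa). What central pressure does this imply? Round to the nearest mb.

ΔP = (V / 6.1)^(1/0.629) = (50/6.1)^1.590.
50/6.1 = 8.197; 8.197^1.590 ≈ 28.35 mb.
P_c = 1006 − 28.35 = 977.65 ≈ 978 mb.

978 mb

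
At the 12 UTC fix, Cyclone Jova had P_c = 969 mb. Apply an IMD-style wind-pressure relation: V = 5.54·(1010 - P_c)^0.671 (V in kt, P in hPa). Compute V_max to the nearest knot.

ΔP = 1010 − 969 = 41 mb.
41^0.671 ≈ 12.083.
V ≈ 5.54 × 12.083 ≈ 66.9 kt.

67 kt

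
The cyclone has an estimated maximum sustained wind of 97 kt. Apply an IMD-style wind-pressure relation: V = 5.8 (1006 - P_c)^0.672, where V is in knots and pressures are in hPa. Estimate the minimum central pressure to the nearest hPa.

940 hPa

ΔP = (V / 5.8)^(1/0.672) = (97/5.8)^1.488.
97/5.8 = 16.724; 16.724^1.488 ≈ 66.14 hPa.
P_c = 1006 − 66.14 = 939.86 ≈ 940 hPa.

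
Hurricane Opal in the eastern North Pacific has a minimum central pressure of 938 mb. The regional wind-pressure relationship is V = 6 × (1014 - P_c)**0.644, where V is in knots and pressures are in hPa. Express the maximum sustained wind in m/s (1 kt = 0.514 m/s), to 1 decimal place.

ΔP = 1014 − 938 = 76 mb.
V ≈ 6 × 76^0.644 = 6 × 16.265 ≈ 97.588 kt.
97.588 × 0.514 ≈ 50.16 m/s → 50.2 m/s.

50.2 m/s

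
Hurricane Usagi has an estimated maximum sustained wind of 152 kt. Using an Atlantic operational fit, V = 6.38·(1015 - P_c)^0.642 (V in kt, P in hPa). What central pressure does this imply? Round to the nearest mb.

ΔP = (V / 6.38)^(1/0.642) = (152/6.38)^1.558.
152/6.38 = 23.824; 23.824^1.558 ≈ 139.60 mb.
P_c = 1015 − 139.60 = 875.40 ≈ 875 mb.

875 mb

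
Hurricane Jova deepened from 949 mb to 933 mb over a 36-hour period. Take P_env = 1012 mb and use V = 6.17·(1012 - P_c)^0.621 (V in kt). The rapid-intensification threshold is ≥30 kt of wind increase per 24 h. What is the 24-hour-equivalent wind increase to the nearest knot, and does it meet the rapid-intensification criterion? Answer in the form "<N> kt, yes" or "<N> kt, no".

V₁: ΔP = 63, V ≈ 6.17 × 63^0.621 ≈ 80.85 kt.
V₂: ΔP = 79, V ≈ 6.17 × 79^0.621 ≈ 93.05 kt.
ΔV over 36 h = 12.20 kt → 24 h equivalent = 12.20 × 24/36 ≈ 8.13 kt.
8 kt < 30 kt ⇒ not rapid intensification.

8 kt, no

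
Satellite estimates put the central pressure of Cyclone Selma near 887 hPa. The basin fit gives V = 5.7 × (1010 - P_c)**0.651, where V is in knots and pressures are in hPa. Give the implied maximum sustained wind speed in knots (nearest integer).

ΔP = 1010 − 887 = 123 hPa.
123^0.651 ≈ 22.937.
V ≈ 5.7 × 22.937 ≈ 130.7 kt.

131 kt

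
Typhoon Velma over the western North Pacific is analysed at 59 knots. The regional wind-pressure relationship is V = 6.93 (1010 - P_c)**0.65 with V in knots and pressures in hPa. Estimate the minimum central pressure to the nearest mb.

ΔP = (V / 6.93)^(1/0.65) = (59/6.93)^1.538.
59/6.93 = 8.514; 8.514^1.538 ≈ 26.97 mb.
P_c = 1010 − 26.97 = 983.03 ≈ 983 mb.

983 mb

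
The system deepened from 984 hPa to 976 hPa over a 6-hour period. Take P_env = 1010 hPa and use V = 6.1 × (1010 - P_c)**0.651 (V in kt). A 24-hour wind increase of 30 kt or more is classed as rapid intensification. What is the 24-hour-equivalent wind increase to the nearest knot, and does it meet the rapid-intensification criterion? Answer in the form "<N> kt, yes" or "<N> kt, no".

39 kt, yes

V₁: ΔP = 26, V ≈ 6.1 × 26^0.651 ≈ 50.87 kt.
V₂: ΔP = 34, V ≈ 6.1 × 34^0.651 ≈ 60.58 kt.
ΔV over 6 h = 9.71 kt → 24 h equivalent = 9.71 × 24/6 ≈ 38.84 kt.
39 kt ≥ 30 kt ⇒ rapid intensification.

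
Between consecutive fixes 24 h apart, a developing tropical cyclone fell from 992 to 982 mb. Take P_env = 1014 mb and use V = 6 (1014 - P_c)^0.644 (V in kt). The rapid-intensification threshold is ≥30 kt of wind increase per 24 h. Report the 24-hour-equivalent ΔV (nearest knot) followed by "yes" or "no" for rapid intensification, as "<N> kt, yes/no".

12 kt, no

V₁: ΔP = 22, V ≈ 6 × 22^0.644 ≈ 43.92 kt.
V₂: ΔP = 32, V ≈ 6 × 32^0.644 ≈ 55.91 kt.
ΔV over 24 h = 11.99 kt → 24 h equivalent = 11.99 × 24/24 ≈ 11.99 kt.
12 kt < 30 kt ⇒ not rapid intensification.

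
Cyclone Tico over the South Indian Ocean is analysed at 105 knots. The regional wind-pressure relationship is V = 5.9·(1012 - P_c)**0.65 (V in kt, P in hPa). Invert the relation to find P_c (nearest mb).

ΔP = (V / 5.9)^(1/0.65) = (105/5.9)^1.538.
105/5.9 = 17.797; 17.797^1.538 ≈ 83.87 mb.
P_c = 1012 − 83.87 = 928.13 ≈ 928 mb.

928 mb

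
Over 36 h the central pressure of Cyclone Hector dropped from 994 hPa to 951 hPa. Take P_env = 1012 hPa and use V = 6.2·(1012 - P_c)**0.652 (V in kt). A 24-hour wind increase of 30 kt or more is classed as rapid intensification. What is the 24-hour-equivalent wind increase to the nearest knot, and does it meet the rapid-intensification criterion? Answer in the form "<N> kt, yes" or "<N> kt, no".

V₁: ΔP = 18, V ≈ 6.2 × 18^0.652 ≈ 40.82 kt.
V₂: ΔP = 61, V ≈ 6.2 × 61^0.652 ≈ 90.45 kt.
ΔV over 36 h = 49.63 kt → 24 h equivalent = 49.63 × 24/36 ≈ 33.09 kt.
33 kt ≥ 30 kt ⇒ rapid intensification.

33 kt, yes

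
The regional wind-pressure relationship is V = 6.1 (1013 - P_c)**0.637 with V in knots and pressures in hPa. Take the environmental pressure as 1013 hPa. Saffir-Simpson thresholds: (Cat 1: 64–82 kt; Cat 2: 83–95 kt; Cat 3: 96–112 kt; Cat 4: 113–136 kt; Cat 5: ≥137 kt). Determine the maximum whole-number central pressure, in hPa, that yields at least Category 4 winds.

915 hPa

Category 4 begins at V = 113 kt.
Required ΔP = (113/6.1)^(1/0.637) = 18.525^1.570 ≈ 97.77 hPa.
P_c ≤ 1013 − 97.77 = 915.23, so the highest integer P_c is 915 hPa.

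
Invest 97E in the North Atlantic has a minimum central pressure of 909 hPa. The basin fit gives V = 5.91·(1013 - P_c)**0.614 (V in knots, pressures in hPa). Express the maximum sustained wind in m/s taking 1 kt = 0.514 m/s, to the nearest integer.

ΔP = 1013 − 909 = 104 hPa.
V ≈ 5.91 × 104^0.614 = 5.91 × 17.316 ≈ 102.340 kt.
102.340 × 0.514 ≈ 52.60 m/s → 53 m/s.

53 m/s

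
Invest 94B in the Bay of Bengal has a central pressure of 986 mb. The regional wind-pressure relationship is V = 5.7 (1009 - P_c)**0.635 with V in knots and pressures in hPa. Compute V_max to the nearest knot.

ΔP = 1009 − 986 = 23 mb.
23^0.635 ≈ 7.323.
V ≈ 5.7 × 7.323 ≈ 41.7 kt.

42 kt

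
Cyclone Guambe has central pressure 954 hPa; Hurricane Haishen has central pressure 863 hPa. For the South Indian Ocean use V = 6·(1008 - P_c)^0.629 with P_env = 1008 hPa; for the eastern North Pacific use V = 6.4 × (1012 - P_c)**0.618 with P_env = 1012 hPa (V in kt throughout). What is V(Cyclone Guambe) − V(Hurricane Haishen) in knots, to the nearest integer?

Cyclone Guambe: ΔP = 54; V ≈ 6 × 54^0.629 ≈ 73.76 kt.
Hurricane Haishen: ΔP = 149; V ≈ 6.4 × 149^0.618 ≈ 141.00 kt.
Difference ≈ 73.76 − 141.00 = -67.24 → -67 kt.

-67 kt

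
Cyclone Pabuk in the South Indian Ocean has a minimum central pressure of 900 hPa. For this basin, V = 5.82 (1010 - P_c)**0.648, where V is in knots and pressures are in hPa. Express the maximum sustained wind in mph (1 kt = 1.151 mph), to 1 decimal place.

140.9 mph

ΔP = 1010 − 900 = 110 hPa.
V ≈ 5.82 × 110^0.648 = 5.82 × 21.029 ≈ 122.390 kt.
122.390 × 1.151 ≈ 140.87 mph → 140.9 mph.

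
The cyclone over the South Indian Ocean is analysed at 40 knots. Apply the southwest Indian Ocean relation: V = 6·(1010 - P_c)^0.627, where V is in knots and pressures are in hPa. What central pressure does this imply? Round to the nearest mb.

ΔP = (V / 6)^(1/0.627) = (40/6)^1.595.
40/6 = 6.667; 6.667^1.595 ≈ 20.61 mb.
P_c = 1010 − 20.61 = 989.39 ≈ 989 mb.

989 mb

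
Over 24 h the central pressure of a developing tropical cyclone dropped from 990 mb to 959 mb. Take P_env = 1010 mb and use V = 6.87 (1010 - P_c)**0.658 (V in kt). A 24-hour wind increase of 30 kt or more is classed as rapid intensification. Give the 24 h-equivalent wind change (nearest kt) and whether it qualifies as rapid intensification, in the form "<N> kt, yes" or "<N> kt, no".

42 kt, yes

V₁: ΔP = 20, V ≈ 6.87 × 20^0.658 ≈ 49.32 kt.
V₂: ΔP = 51, V ≈ 6.87 × 51^0.658 ≈ 91.31 kt.
ΔV over 24 h = 41.99 kt → 24 h equivalent = 41.99 × 24/24 ≈ 41.99 kt.
42 kt ≥ 30 kt ⇒ rapid intensification.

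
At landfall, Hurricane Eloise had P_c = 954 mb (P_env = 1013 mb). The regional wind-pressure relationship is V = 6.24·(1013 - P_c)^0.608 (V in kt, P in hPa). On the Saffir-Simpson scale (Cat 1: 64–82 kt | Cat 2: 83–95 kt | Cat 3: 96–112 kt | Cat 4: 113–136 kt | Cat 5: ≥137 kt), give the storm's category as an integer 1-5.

1

ΔP = 1013 − 954 = 59 mb.
V ≈ 6.24 × 59^0.608 = 6.24 × 11.93 ≈ 74 kt.
74 kt falls in the Category 1 band.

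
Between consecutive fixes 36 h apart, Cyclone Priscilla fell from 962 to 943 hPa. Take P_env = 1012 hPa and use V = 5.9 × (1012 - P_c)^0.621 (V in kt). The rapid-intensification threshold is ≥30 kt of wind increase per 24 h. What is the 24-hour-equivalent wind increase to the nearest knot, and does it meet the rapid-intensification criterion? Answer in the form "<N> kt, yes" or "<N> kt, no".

V₁: ΔP = 50, V ≈ 5.9 × 50^0.621 ≈ 66.97 kt.
V₂: ΔP = 69, V ≈ 5.9 × 69^0.621 ≈ 81.80 kt.
ΔV over 36 h = 14.83 kt → 24 h equivalent = 14.83 × 24/36 ≈ 9.89 kt.
10 kt < 30 kt ⇒ not rapid intensification.

10 kt, no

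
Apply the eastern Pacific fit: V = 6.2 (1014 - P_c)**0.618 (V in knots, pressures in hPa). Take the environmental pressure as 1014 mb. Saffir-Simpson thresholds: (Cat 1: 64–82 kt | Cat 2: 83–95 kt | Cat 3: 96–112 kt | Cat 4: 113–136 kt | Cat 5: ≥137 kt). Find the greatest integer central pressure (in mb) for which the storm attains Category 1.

970 mb

Category 1 begins at V = 64 kt.
Required ΔP = (64/6.2)^(1/0.618) = 10.323^1.618 ≈ 43.70 mb.
P_c ≤ 1014 − 43.70 = 970.30, so the highest integer P_c is 970 mb.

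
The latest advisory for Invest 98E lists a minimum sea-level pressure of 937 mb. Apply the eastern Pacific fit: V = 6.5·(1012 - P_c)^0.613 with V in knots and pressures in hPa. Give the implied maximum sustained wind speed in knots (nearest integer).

92 kt

ΔP = 1012 − 937 = 75 mb.
75^0.613 ≈ 14.106.
V ≈ 6.5 × 14.106 ≈ 91.7 kt.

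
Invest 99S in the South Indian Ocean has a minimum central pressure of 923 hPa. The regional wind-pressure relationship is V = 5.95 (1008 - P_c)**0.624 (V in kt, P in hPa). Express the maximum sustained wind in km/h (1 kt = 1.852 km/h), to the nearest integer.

176 km/h

ΔP = 1008 − 923 = 85 hPa.
V ≈ 5.95 × 85^0.624 = 5.95 × 15.994 ≈ 95.164 kt.
95.164 × 1.852 ≈ 176.24 km/h → 176 km/h.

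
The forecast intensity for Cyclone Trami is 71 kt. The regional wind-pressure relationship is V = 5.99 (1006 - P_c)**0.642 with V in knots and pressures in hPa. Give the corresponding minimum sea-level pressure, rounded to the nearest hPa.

959 hPa

ΔP = (V / 5.99)^(1/0.642) = (71/5.99)^1.558.
71/5.99 = 11.853; 11.853^1.558 ≈ 47.06 hPa.
P_c = 1006 − 47.06 = 958.94 ≈ 959 hPa.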